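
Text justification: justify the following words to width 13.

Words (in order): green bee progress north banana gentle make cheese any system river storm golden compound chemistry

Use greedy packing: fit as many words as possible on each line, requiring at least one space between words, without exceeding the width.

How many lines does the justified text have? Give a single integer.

Line 1: ['green', 'bee'] (min_width=9, slack=4)
Line 2: ['progress'] (min_width=8, slack=5)
Line 3: ['north', 'banana'] (min_width=12, slack=1)
Line 4: ['gentle', 'make'] (min_width=11, slack=2)
Line 5: ['cheese', 'any'] (min_width=10, slack=3)
Line 6: ['system', 'river'] (min_width=12, slack=1)
Line 7: ['storm', 'golden'] (min_width=12, slack=1)
Line 8: ['compound'] (min_width=8, slack=5)
Line 9: ['chemistry'] (min_width=9, slack=4)
Total lines: 9

Answer: 9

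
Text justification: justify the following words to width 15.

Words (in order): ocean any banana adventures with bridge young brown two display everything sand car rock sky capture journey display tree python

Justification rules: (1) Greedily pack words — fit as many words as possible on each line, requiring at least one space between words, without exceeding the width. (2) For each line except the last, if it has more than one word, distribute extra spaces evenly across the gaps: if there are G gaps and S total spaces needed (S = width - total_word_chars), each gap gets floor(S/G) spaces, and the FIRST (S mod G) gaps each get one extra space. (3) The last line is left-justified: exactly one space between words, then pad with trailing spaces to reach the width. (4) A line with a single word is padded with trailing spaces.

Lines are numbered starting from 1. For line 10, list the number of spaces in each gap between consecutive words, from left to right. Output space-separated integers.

Line 1: ['ocean', 'any'] (min_width=9, slack=6)
Line 2: ['banana'] (min_width=6, slack=9)
Line 3: ['adventures', 'with'] (min_width=15, slack=0)
Line 4: ['bridge', 'young'] (min_width=12, slack=3)
Line 5: ['brown', 'two'] (min_width=9, slack=6)
Line 6: ['display'] (min_width=7, slack=8)
Line 7: ['everything', 'sand'] (min_width=15, slack=0)
Line 8: ['car', 'rock', 'sky'] (min_width=12, slack=3)
Line 9: ['capture', 'journey'] (min_width=15, slack=0)
Line 10: ['display', 'tree'] (min_width=12, slack=3)
Line 11: ['python'] (min_width=6, slack=9)

Answer: 4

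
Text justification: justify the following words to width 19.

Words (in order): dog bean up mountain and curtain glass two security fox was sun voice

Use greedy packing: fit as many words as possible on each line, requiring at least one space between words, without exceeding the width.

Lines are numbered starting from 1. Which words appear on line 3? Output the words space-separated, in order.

Answer: curtain glass two

Derivation:
Line 1: ['dog', 'bean', 'up'] (min_width=11, slack=8)
Line 2: ['mountain', 'and'] (min_width=12, slack=7)
Line 3: ['curtain', 'glass', 'two'] (min_width=17, slack=2)
Line 4: ['security', 'fox', 'was'] (min_width=16, slack=3)
Line 5: ['sun', 'voice'] (min_width=9, slack=10)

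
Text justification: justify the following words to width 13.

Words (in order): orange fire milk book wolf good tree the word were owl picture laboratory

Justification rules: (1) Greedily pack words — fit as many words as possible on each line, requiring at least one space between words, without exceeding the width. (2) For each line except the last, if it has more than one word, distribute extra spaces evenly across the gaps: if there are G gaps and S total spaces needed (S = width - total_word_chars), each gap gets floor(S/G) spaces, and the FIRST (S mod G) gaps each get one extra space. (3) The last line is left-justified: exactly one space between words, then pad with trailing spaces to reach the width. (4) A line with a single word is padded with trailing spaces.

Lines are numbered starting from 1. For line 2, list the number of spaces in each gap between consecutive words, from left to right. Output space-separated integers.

Line 1: ['orange', 'fire'] (min_width=11, slack=2)
Line 2: ['milk', 'book'] (min_width=9, slack=4)
Line 3: ['wolf', 'good'] (min_width=9, slack=4)
Line 4: ['tree', 'the', 'word'] (min_width=13, slack=0)
Line 5: ['were', 'owl'] (min_width=8, slack=5)
Line 6: ['picture'] (min_width=7, slack=6)
Line 7: ['laboratory'] (min_width=10, slack=3)

Answer: 5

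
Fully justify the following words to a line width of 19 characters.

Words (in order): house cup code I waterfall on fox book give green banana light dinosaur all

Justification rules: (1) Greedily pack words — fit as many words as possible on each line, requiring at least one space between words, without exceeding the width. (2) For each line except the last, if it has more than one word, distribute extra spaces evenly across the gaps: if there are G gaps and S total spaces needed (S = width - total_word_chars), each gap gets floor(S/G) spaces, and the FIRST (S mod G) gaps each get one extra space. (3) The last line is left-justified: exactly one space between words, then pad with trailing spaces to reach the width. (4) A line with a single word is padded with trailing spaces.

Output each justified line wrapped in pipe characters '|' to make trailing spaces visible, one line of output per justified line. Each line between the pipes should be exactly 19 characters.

Line 1: ['house', 'cup', 'code', 'I'] (min_width=16, slack=3)
Line 2: ['waterfall', 'on', 'fox'] (min_width=16, slack=3)
Line 3: ['book', 'give', 'green'] (min_width=15, slack=4)
Line 4: ['banana', 'light'] (min_width=12, slack=7)
Line 5: ['dinosaur', 'all'] (min_width=12, slack=7)

Answer: |house  cup  code  I|
|waterfall   on  fox|
|book   give   green|
|banana        light|
|dinosaur all       |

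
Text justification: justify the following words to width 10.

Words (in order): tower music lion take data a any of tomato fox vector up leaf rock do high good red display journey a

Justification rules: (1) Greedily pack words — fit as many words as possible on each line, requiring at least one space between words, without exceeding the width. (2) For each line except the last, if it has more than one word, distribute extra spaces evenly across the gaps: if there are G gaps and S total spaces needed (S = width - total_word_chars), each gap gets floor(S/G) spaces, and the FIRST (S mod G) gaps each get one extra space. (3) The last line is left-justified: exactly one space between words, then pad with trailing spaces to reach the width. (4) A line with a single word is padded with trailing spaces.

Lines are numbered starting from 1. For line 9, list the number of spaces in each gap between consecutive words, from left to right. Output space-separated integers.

Answer: 3

Derivation:
Line 1: ['tower'] (min_width=5, slack=5)
Line 2: ['music', 'lion'] (min_width=10, slack=0)
Line 3: ['take', 'data'] (min_width=9, slack=1)
Line 4: ['a', 'any', 'of'] (min_width=8, slack=2)
Line 5: ['tomato', 'fox'] (min_width=10, slack=0)
Line 6: ['vector', 'up'] (min_width=9, slack=1)
Line 7: ['leaf', 'rock'] (min_width=9, slack=1)
Line 8: ['do', 'high'] (min_width=7, slack=3)
Line 9: ['good', 'red'] (min_width=8, slack=2)
Line 10: ['display'] (min_width=7, slack=3)
Line 11: ['journey', 'a'] (min_width=9, slack=1)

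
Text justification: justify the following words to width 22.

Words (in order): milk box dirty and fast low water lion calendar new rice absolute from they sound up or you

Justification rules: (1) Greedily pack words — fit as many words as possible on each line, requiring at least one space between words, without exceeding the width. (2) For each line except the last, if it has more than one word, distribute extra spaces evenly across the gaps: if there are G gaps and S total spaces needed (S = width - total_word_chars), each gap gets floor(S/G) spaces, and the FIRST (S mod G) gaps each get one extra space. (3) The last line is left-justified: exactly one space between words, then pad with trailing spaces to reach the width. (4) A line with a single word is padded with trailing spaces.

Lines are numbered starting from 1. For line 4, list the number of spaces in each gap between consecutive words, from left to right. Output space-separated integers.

Line 1: ['milk', 'box', 'dirty', 'and'] (min_width=18, slack=4)
Line 2: ['fast', 'low', 'water', 'lion'] (min_width=19, slack=3)
Line 3: ['calendar', 'new', 'rice'] (min_width=17, slack=5)
Line 4: ['absolute', 'from', 'they'] (min_width=18, slack=4)
Line 5: ['sound', 'up', 'or', 'you'] (min_width=15, slack=7)

Answer: 3 3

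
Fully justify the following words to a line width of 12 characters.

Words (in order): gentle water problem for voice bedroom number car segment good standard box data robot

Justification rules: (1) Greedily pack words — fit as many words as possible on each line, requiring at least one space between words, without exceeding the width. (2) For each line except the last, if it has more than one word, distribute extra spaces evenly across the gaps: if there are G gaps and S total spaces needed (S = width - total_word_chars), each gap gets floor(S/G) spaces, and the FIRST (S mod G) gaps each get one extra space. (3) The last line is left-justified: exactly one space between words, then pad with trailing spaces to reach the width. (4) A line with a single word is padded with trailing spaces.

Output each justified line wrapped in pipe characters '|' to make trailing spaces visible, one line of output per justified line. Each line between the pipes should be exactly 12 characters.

Line 1: ['gentle', 'water'] (min_width=12, slack=0)
Line 2: ['problem', 'for'] (min_width=11, slack=1)
Line 3: ['voice'] (min_width=5, slack=7)
Line 4: ['bedroom'] (min_width=7, slack=5)
Line 5: ['number', 'car'] (min_width=10, slack=2)
Line 6: ['segment', 'good'] (min_width=12, slack=0)
Line 7: ['standard', 'box'] (min_width=12, slack=0)
Line 8: ['data', 'robot'] (min_width=10, slack=2)

Answer: |gentle water|
|problem  for|
|voice       |
|bedroom     |
|number   car|
|segment good|
|standard box|
|data robot  |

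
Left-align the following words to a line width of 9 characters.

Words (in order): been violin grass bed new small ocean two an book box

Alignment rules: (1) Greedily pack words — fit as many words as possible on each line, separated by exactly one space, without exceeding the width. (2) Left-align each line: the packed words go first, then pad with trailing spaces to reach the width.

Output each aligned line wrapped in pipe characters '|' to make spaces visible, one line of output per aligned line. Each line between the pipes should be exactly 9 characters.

Line 1: ['been'] (min_width=4, slack=5)
Line 2: ['violin'] (min_width=6, slack=3)
Line 3: ['grass', 'bed'] (min_width=9, slack=0)
Line 4: ['new', 'small'] (min_width=9, slack=0)
Line 5: ['ocean', 'two'] (min_width=9, slack=0)
Line 6: ['an', 'book'] (min_width=7, slack=2)
Line 7: ['box'] (min_width=3, slack=6)

Answer: |been     |
|violin   |
|grass bed|
|new small|
|ocean two|
|an book  |
|box      |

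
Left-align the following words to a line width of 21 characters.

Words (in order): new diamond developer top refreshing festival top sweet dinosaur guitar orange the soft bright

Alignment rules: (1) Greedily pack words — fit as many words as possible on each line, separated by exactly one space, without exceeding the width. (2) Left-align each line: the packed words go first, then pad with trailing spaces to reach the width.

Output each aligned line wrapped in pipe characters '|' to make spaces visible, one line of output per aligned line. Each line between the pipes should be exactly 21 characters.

Answer: |new diamond developer|
|top refreshing       |
|festival top sweet   |
|dinosaur guitar      |
|orange the soft      |
|bright               |

Derivation:
Line 1: ['new', 'diamond', 'developer'] (min_width=21, slack=0)
Line 2: ['top', 'refreshing'] (min_width=14, slack=7)
Line 3: ['festival', 'top', 'sweet'] (min_width=18, slack=3)
Line 4: ['dinosaur', 'guitar'] (min_width=15, slack=6)
Line 5: ['orange', 'the', 'soft'] (min_width=15, slack=6)
Line 6: ['bright'] (min_width=6, slack=15)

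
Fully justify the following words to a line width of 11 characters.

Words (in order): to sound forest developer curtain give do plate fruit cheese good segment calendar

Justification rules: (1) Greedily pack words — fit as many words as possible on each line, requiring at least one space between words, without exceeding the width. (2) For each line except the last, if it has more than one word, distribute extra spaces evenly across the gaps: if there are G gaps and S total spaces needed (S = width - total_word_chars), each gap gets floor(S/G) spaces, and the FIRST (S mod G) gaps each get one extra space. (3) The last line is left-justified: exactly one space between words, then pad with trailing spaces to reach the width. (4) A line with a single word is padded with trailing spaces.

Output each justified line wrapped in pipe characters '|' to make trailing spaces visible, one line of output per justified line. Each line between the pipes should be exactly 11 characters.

Line 1: ['to', 'sound'] (min_width=8, slack=3)
Line 2: ['forest'] (min_width=6, slack=5)
Line 3: ['developer'] (min_width=9, slack=2)
Line 4: ['curtain'] (min_width=7, slack=4)
Line 5: ['give', 'do'] (min_width=7, slack=4)
Line 6: ['plate', 'fruit'] (min_width=11, slack=0)
Line 7: ['cheese', 'good'] (min_width=11, slack=0)
Line 8: ['segment'] (min_width=7, slack=4)
Line 9: ['calendar'] (min_width=8, slack=3)

Answer: |to    sound|
|forest     |
|developer  |
|curtain    |
|give     do|
|plate fruit|
|cheese good|
|segment    |
|calendar   |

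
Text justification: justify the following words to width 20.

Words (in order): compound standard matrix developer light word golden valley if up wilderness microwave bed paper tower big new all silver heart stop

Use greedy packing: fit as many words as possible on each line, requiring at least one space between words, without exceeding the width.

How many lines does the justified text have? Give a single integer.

Answer: 8

Derivation:
Line 1: ['compound', 'standard'] (min_width=17, slack=3)
Line 2: ['matrix', 'developer'] (min_width=16, slack=4)
Line 3: ['light', 'word', 'golden'] (min_width=17, slack=3)
Line 4: ['valley', 'if', 'up'] (min_width=12, slack=8)
Line 5: ['wilderness', 'microwave'] (min_width=20, slack=0)
Line 6: ['bed', 'paper', 'tower', 'big'] (min_width=19, slack=1)
Line 7: ['new', 'all', 'silver', 'heart'] (min_width=20, slack=0)
Line 8: ['stop'] (min_width=4, slack=16)
Total lines: 8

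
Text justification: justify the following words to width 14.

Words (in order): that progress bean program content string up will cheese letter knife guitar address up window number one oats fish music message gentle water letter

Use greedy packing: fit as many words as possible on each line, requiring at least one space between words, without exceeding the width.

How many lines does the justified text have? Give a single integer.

Answer: 12

Derivation:
Line 1: ['that', 'progress'] (min_width=13, slack=1)
Line 2: ['bean', 'program'] (min_width=12, slack=2)
Line 3: ['content', 'string'] (min_width=14, slack=0)
Line 4: ['up', 'will', 'cheese'] (min_width=14, slack=0)
Line 5: ['letter', 'knife'] (min_width=12, slack=2)
Line 6: ['guitar', 'address'] (min_width=14, slack=0)
Line 7: ['up', 'window'] (min_width=9, slack=5)
Line 8: ['number', 'one'] (min_width=10, slack=4)
Line 9: ['oats', 'fish'] (min_width=9, slack=5)
Line 10: ['music', 'message'] (min_width=13, slack=1)
Line 11: ['gentle', 'water'] (min_width=12, slack=2)
Line 12: ['letter'] (min_width=6, slack=8)
Total lines: 12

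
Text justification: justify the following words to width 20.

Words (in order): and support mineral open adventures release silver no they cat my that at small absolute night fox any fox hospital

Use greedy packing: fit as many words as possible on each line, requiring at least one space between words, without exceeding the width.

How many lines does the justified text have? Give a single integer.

Answer: 6

Derivation:
Line 1: ['and', 'support', 'mineral'] (min_width=19, slack=1)
Line 2: ['open', 'adventures'] (min_width=15, slack=5)
Line 3: ['release', 'silver', 'no'] (min_width=17, slack=3)
Line 4: ['they', 'cat', 'my', 'that', 'at'] (min_width=19, slack=1)
Line 5: ['small', 'absolute', 'night'] (min_width=20, slack=0)
Line 6: ['fox', 'any', 'fox', 'hospital'] (min_width=20, slack=0)
Total lines: 6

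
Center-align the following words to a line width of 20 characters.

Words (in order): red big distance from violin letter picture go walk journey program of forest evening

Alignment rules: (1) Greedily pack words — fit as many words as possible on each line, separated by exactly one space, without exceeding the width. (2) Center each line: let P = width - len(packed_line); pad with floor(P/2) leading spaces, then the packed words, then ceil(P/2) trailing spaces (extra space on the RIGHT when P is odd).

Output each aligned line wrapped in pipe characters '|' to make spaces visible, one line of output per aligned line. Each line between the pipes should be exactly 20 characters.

Line 1: ['red', 'big', 'distance'] (min_width=16, slack=4)
Line 2: ['from', 'violin', 'letter'] (min_width=18, slack=2)
Line 3: ['picture', 'go', 'walk'] (min_width=15, slack=5)
Line 4: ['journey', 'program', 'of'] (min_width=18, slack=2)
Line 5: ['forest', 'evening'] (min_width=14, slack=6)

Answer: |  red big distance  |
| from violin letter |
|  picture go walk   |
| journey program of |
|   forest evening   |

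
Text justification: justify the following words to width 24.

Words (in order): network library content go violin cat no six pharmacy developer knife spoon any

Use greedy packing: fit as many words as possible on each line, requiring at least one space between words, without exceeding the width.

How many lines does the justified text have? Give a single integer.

Answer: 4

Derivation:
Line 1: ['network', 'library', 'content'] (min_width=23, slack=1)
Line 2: ['go', 'violin', 'cat', 'no', 'six'] (min_width=20, slack=4)
Line 3: ['pharmacy', 'developer', 'knife'] (min_width=24, slack=0)
Line 4: ['spoon', 'any'] (min_width=9, slack=15)
Total lines: 4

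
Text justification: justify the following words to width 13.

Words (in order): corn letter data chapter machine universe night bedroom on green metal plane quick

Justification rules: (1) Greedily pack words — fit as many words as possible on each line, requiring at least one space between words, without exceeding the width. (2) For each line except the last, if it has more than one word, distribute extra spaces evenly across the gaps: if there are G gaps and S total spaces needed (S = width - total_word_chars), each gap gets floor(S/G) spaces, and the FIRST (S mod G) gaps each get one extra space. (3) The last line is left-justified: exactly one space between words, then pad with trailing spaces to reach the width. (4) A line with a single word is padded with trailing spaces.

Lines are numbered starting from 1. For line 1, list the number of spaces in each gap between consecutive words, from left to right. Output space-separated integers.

Line 1: ['corn', 'letter'] (min_width=11, slack=2)
Line 2: ['data', 'chapter'] (min_width=12, slack=1)
Line 3: ['machine'] (min_width=7, slack=6)
Line 4: ['universe'] (min_width=8, slack=5)
Line 5: ['night', 'bedroom'] (min_width=13, slack=0)
Line 6: ['on', 'green'] (min_width=8, slack=5)
Line 7: ['metal', 'plane'] (min_width=11, slack=2)
Line 8: ['quick'] (min_width=5, slack=8)

Answer: 3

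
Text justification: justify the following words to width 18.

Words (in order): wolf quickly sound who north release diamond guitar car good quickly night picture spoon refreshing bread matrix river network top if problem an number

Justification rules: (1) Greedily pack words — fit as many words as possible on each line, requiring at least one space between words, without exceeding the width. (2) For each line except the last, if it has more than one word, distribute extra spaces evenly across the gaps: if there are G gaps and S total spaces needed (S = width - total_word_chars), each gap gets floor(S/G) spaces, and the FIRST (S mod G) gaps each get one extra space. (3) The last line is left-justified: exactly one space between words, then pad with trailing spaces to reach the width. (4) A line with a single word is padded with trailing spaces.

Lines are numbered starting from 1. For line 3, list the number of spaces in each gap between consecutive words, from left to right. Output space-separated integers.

Answer: 1 1

Derivation:
Line 1: ['wolf', 'quickly', 'sound'] (min_width=18, slack=0)
Line 2: ['who', 'north', 'release'] (min_width=17, slack=1)
Line 3: ['diamond', 'guitar', 'car'] (min_width=18, slack=0)
Line 4: ['good', 'quickly', 'night'] (min_width=18, slack=0)
Line 5: ['picture', 'spoon'] (min_width=13, slack=5)
Line 6: ['refreshing', 'bread'] (min_width=16, slack=2)
Line 7: ['matrix', 'river'] (min_width=12, slack=6)
Line 8: ['network', 'top', 'if'] (min_width=14, slack=4)
Line 9: ['problem', 'an', 'number'] (min_width=17, slack=1)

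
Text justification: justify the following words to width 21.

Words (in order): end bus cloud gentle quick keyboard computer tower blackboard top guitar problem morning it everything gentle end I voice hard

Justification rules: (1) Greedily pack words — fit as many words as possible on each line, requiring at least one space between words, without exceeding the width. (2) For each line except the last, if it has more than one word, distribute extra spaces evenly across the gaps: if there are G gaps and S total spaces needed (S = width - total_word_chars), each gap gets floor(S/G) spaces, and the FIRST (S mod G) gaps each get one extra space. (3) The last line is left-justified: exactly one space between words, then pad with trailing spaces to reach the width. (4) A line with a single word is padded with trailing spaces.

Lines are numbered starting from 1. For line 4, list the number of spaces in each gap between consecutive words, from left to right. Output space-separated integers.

Answer: 1 1

Derivation:
Line 1: ['end', 'bus', 'cloud', 'gentle'] (min_width=20, slack=1)
Line 2: ['quick', 'keyboard'] (min_width=14, slack=7)
Line 3: ['computer', 'tower'] (min_width=14, slack=7)
Line 4: ['blackboard', 'top', 'guitar'] (min_width=21, slack=0)
Line 5: ['problem', 'morning', 'it'] (min_width=18, slack=3)
Line 6: ['everything', 'gentle', 'end'] (min_width=21, slack=0)
Line 7: ['I', 'voice', 'hard'] (min_width=12, slack=9)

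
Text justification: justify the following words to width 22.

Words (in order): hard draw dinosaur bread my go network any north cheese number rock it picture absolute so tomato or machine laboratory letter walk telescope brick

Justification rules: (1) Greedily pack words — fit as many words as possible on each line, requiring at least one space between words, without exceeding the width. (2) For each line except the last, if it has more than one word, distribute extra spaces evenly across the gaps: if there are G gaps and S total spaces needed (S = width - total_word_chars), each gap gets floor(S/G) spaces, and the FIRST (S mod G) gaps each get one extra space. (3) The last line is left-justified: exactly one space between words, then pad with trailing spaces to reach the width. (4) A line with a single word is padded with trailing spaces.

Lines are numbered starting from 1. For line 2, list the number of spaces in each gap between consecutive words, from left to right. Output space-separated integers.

Line 1: ['hard', 'draw', 'dinosaur'] (min_width=18, slack=4)
Line 2: ['bread', 'my', 'go', 'network'] (min_width=19, slack=3)
Line 3: ['any', 'north', 'cheese'] (min_width=16, slack=6)
Line 4: ['number', 'rock', 'it', 'picture'] (min_width=22, slack=0)
Line 5: ['absolute', 'so', 'tomato', 'or'] (min_width=21, slack=1)
Line 6: ['machine', 'laboratory'] (min_width=18, slack=4)
Line 7: ['letter', 'walk', 'telescope'] (min_width=21, slack=1)
Line 8: ['brick'] (min_width=5, slack=17)

Answer: 2 2 2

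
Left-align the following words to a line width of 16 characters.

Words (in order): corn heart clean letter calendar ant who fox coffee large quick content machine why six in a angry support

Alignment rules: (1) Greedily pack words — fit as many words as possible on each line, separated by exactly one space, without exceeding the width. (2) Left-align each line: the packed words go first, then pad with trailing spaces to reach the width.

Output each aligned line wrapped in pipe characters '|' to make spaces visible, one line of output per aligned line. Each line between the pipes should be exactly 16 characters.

Answer: |corn heart clean|
|letter calendar |
|ant who fox     |
|coffee large    |
|quick content   |
|machine why six |
|in a angry      |
|support         |

Derivation:
Line 1: ['corn', 'heart', 'clean'] (min_width=16, slack=0)
Line 2: ['letter', 'calendar'] (min_width=15, slack=1)
Line 3: ['ant', 'who', 'fox'] (min_width=11, slack=5)
Line 4: ['coffee', 'large'] (min_width=12, slack=4)
Line 5: ['quick', 'content'] (min_width=13, slack=3)
Line 6: ['machine', 'why', 'six'] (min_width=15, slack=1)
Line 7: ['in', 'a', 'angry'] (min_width=10, slack=6)
Line 8: ['support'] (min_width=7, slack=9)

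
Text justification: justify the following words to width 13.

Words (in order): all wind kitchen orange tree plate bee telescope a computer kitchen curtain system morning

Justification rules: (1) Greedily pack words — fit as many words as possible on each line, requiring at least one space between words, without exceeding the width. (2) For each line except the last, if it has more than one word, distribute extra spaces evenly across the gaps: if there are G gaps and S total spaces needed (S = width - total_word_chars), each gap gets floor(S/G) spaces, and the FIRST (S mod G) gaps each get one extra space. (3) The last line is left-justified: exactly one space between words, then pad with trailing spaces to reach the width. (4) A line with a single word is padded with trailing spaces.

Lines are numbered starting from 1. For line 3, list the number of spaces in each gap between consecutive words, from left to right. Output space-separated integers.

Line 1: ['all', 'wind'] (min_width=8, slack=5)
Line 2: ['kitchen'] (min_width=7, slack=6)
Line 3: ['orange', 'tree'] (min_width=11, slack=2)
Line 4: ['plate', 'bee'] (min_width=9, slack=4)
Line 5: ['telescope', 'a'] (min_width=11, slack=2)
Line 6: ['computer'] (min_width=8, slack=5)
Line 7: ['kitchen'] (min_width=7, slack=6)
Line 8: ['curtain'] (min_width=7, slack=6)
Line 9: ['system'] (min_width=6, slack=7)
Line 10: ['morning'] (min_width=7, slack=6)

Answer: 3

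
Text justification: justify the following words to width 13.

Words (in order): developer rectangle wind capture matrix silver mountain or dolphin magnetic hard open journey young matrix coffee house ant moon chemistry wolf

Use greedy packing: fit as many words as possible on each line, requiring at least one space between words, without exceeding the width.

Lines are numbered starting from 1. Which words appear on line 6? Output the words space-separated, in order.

Answer: dolphin

Derivation:
Line 1: ['developer'] (min_width=9, slack=4)
Line 2: ['rectangle'] (min_width=9, slack=4)
Line 3: ['wind', 'capture'] (min_width=12, slack=1)
Line 4: ['matrix', 'silver'] (min_width=13, slack=0)
Line 5: ['mountain', 'or'] (min_width=11, slack=2)
Line 6: ['dolphin'] (min_width=7, slack=6)
Line 7: ['magnetic', 'hard'] (min_width=13, slack=0)
Line 8: ['open', 'journey'] (min_width=12, slack=1)
Line 9: ['young', 'matrix'] (min_width=12, slack=1)
Line 10: ['coffee', 'house'] (min_width=12, slack=1)
Line 11: ['ant', 'moon'] (min_width=8, slack=5)
Line 12: ['chemistry'] (min_width=9, slack=4)
Line 13: ['wolf'] (min_width=4, slack=9)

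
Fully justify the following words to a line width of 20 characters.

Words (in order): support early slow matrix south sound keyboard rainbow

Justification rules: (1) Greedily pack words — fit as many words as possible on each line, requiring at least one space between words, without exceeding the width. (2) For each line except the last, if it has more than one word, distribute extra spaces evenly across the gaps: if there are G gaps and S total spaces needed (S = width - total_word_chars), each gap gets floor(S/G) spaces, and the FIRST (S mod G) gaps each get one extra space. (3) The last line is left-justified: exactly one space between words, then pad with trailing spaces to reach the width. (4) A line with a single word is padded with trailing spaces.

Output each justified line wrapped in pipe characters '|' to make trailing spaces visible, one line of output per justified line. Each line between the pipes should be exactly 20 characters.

Answer: |support  early  slow|
|matrix  south  sound|
|keyboard rainbow    |

Derivation:
Line 1: ['support', 'early', 'slow'] (min_width=18, slack=2)
Line 2: ['matrix', 'south', 'sound'] (min_width=18, slack=2)
Line 3: ['keyboard', 'rainbow'] (min_width=16, slack=4)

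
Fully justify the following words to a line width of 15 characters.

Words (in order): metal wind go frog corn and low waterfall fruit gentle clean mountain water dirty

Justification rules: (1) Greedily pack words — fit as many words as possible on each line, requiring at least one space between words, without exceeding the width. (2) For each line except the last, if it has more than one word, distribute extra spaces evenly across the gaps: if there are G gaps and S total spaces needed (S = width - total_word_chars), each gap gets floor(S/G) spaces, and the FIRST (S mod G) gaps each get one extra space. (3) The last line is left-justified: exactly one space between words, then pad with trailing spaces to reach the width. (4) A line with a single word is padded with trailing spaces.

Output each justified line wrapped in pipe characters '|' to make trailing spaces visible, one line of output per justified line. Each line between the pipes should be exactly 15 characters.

Line 1: ['metal', 'wind', 'go'] (min_width=13, slack=2)
Line 2: ['frog', 'corn', 'and'] (min_width=13, slack=2)
Line 3: ['low', 'waterfall'] (min_width=13, slack=2)
Line 4: ['fruit', 'gentle'] (min_width=12, slack=3)
Line 5: ['clean', 'mountain'] (min_width=14, slack=1)
Line 6: ['water', 'dirty'] (min_width=11, slack=4)

Answer: |metal  wind  go|
|frog  corn  and|
|low   waterfall|
|fruit    gentle|
|clean  mountain|
|water dirty    |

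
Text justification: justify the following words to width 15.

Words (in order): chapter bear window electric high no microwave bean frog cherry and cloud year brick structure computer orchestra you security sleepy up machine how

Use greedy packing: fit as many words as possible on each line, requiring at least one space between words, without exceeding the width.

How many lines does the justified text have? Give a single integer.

Answer: 11

Derivation:
Line 1: ['chapter', 'bear'] (min_width=12, slack=3)
Line 2: ['window', 'electric'] (min_width=15, slack=0)
Line 3: ['high', 'no'] (min_width=7, slack=8)
Line 4: ['microwave', 'bean'] (min_width=14, slack=1)
Line 5: ['frog', 'cherry', 'and'] (min_width=15, slack=0)
Line 6: ['cloud', 'year'] (min_width=10, slack=5)
Line 7: ['brick', 'structure'] (min_width=15, slack=0)
Line 8: ['computer'] (min_width=8, slack=7)
Line 9: ['orchestra', 'you'] (min_width=13, slack=2)
Line 10: ['security', 'sleepy'] (min_width=15, slack=0)
Line 11: ['up', 'machine', 'how'] (min_width=14, slack=1)
Total lines: 11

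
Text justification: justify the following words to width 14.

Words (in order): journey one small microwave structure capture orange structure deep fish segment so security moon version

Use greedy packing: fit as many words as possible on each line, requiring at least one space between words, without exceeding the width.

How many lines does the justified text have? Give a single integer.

Line 1: ['journey', 'one'] (min_width=11, slack=3)
Line 2: ['small'] (min_width=5, slack=9)
Line 3: ['microwave'] (min_width=9, slack=5)
Line 4: ['structure'] (min_width=9, slack=5)
Line 5: ['capture', 'orange'] (min_width=14, slack=0)
Line 6: ['structure', 'deep'] (min_width=14, slack=0)
Line 7: ['fish', 'segment'] (min_width=12, slack=2)
Line 8: ['so', 'security'] (min_width=11, slack=3)
Line 9: ['moon', 'version'] (min_width=12, slack=2)
Total lines: 9

Answer: 9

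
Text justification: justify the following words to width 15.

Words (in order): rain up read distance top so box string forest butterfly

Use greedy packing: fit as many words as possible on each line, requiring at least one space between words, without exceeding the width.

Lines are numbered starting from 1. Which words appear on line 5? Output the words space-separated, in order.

Line 1: ['rain', 'up', 'read'] (min_width=12, slack=3)
Line 2: ['distance', 'top', 'so'] (min_width=15, slack=0)
Line 3: ['box', 'string'] (min_width=10, slack=5)
Line 4: ['forest'] (min_width=6, slack=9)
Line 5: ['butterfly'] (min_width=9, slack=6)

Answer: butterfly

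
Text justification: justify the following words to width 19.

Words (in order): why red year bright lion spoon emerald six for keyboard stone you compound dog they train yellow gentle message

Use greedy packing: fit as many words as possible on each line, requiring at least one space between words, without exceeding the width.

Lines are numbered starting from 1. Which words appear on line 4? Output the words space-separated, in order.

Answer: stone you compound

Derivation:
Line 1: ['why', 'red', 'year', 'bright'] (min_width=19, slack=0)
Line 2: ['lion', 'spoon', 'emerald'] (min_width=18, slack=1)
Line 3: ['six', 'for', 'keyboard'] (min_width=16, slack=3)
Line 4: ['stone', 'you', 'compound'] (min_width=18, slack=1)
Line 5: ['dog', 'they', 'train'] (min_width=14, slack=5)
Line 6: ['yellow', 'gentle'] (min_width=13, slack=6)
Line 7: ['message'] (min_width=7, slack=12)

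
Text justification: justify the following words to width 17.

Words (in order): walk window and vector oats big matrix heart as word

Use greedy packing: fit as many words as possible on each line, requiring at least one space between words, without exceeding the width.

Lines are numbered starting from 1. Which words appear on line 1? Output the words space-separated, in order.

Answer: walk window and

Derivation:
Line 1: ['walk', 'window', 'and'] (min_width=15, slack=2)
Line 2: ['vector', 'oats', 'big'] (min_width=15, slack=2)
Line 3: ['matrix', 'heart', 'as'] (min_width=15, slack=2)
Line 4: ['word'] (min_width=4, slack=13)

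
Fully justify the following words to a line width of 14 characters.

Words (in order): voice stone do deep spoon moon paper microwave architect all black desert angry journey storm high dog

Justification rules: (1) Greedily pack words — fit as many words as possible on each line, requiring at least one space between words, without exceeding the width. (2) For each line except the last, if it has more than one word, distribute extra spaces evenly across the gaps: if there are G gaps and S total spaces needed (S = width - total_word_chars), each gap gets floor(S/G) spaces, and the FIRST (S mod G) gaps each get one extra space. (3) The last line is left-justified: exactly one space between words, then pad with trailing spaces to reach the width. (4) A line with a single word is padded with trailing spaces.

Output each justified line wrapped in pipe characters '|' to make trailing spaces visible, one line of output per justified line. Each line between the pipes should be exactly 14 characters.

Answer: |voice stone do|
|deep     spoon|
|moon     paper|
|microwave     |
|architect  all|
|black   desert|
|angry  journey|
|storm high dog|

Derivation:
Line 1: ['voice', 'stone', 'do'] (min_width=14, slack=0)
Line 2: ['deep', 'spoon'] (min_width=10, slack=4)
Line 3: ['moon', 'paper'] (min_width=10, slack=4)
Line 4: ['microwave'] (min_width=9, slack=5)
Line 5: ['architect', 'all'] (min_width=13, slack=1)
Line 6: ['black', 'desert'] (min_width=12, slack=2)
Line 7: ['angry', 'journey'] (min_width=13, slack=1)
Line 8: ['storm', 'high', 'dog'] (min_width=14, slack=0)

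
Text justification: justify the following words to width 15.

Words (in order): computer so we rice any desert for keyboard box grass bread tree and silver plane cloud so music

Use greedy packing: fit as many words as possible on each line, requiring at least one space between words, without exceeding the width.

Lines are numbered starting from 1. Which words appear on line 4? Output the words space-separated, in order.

Line 1: ['computer', 'so', 'we'] (min_width=14, slack=1)
Line 2: ['rice', 'any', 'desert'] (min_width=15, slack=0)
Line 3: ['for', 'keyboard'] (min_width=12, slack=3)
Line 4: ['box', 'grass', 'bread'] (min_width=15, slack=0)
Line 5: ['tree', 'and', 'silver'] (min_width=15, slack=0)
Line 6: ['plane', 'cloud', 'so'] (min_width=14, slack=1)
Line 7: ['music'] (min_width=5, slack=10)

Answer: box grass bread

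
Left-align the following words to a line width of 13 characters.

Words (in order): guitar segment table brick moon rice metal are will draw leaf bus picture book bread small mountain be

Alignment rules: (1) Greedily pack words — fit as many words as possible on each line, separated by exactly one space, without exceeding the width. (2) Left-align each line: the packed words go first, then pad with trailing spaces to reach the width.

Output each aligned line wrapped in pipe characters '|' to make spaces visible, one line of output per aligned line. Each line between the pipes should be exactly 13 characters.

Answer: |guitar       |
|segment table|
|brick moon   |
|rice metal   |
|are will draw|
|leaf bus     |
|picture book |
|bread small  |
|mountain be  |

Derivation:
Line 1: ['guitar'] (min_width=6, slack=7)
Line 2: ['segment', 'table'] (min_width=13, slack=0)
Line 3: ['brick', 'moon'] (min_width=10, slack=3)
Line 4: ['rice', 'metal'] (min_width=10, slack=3)
Line 5: ['are', 'will', 'draw'] (min_width=13, slack=0)
Line 6: ['leaf', 'bus'] (min_width=8, slack=5)
Line 7: ['picture', 'book'] (min_width=12, slack=1)
Line 8: ['bread', 'small'] (min_width=11, slack=2)
Line 9: ['mountain', 'be'] (min_width=11, slack=2)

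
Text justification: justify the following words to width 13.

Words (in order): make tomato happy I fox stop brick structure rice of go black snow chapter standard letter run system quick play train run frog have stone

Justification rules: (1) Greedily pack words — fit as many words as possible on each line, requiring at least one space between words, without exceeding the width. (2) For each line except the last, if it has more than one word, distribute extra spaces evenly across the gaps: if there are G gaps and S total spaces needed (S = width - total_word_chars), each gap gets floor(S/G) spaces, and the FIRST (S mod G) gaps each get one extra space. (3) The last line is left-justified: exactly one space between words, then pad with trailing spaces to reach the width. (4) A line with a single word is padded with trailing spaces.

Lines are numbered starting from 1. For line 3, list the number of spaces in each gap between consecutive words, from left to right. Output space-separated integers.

Answer: 4

Derivation:
Line 1: ['make', 'tomato'] (min_width=11, slack=2)
Line 2: ['happy', 'I', 'fox'] (min_width=11, slack=2)
Line 3: ['stop', 'brick'] (min_width=10, slack=3)
Line 4: ['structure'] (min_width=9, slack=4)
Line 5: ['rice', 'of', 'go'] (min_width=10, slack=3)
Line 6: ['black', 'snow'] (min_width=10, slack=3)
Line 7: ['chapter'] (min_width=7, slack=6)
Line 8: ['standard'] (min_width=8, slack=5)
Line 9: ['letter', 'run'] (min_width=10, slack=3)
Line 10: ['system', 'quick'] (min_width=12, slack=1)
Line 11: ['play', 'train'] (min_width=10, slack=3)
Line 12: ['run', 'frog', 'have'] (min_width=13, slack=0)
Line 13: ['stone'] (min_width=5, slack=8)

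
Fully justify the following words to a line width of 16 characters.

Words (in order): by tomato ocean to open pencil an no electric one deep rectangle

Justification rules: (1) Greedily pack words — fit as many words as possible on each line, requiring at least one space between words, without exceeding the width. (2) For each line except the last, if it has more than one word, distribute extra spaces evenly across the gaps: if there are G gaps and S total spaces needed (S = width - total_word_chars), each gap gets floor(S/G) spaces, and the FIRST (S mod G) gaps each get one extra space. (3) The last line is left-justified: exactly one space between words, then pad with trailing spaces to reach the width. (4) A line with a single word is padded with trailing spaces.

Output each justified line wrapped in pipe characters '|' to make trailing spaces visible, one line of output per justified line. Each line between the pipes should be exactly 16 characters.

Answer: |by  tomato ocean|
|to  open  pencil|
|an  no  electric|
|one         deep|
|rectangle       |

Derivation:
Line 1: ['by', 'tomato', 'ocean'] (min_width=15, slack=1)
Line 2: ['to', 'open', 'pencil'] (min_width=14, slack=2)
Line 3: ['an', 'no', 'electric'] (min_width=14, slack=2)
Line 4: ['one', 'deep'] (min_width=8, slack=8)
Line 5: ['rectangle'] (min_width=9, slack=7)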